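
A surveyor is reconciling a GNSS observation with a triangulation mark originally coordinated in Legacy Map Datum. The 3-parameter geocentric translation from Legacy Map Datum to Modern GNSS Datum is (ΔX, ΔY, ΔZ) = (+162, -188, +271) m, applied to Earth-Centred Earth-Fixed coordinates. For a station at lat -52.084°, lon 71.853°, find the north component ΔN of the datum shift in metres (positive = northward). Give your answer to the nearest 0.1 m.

At φ = -52.084°, λ = 71.853°: sin φ = -0.788913, cos φ = 0.614506, sin λ = 0.950261, cos λ = 0.311456.
ΔN = −sin φ cos λ·ΔX − sin φ sin λ·ΔY + cos φ·ΔZ = −(-0.788913)(0.311456)(162) − (-0.788913)(0.950261)(-188) + (0.614506)(271) = 65.40 m.

ΔN = 65.4 m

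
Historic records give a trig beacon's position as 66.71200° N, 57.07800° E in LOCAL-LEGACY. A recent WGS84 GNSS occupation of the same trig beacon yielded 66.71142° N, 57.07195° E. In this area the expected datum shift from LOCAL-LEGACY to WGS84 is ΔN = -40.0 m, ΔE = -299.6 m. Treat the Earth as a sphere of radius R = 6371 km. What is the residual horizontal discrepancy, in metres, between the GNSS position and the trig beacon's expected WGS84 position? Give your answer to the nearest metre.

42 m

Observed coordinate differences: Δφ = -0.00058°, Δλ = -0.00605°.
Converting to metres (1° lat = 111195 m, cos φ = 0.395353): observed ΔN = -64.5 m, observed ΔE = -266.0 m.
Subtracting the expected shift leaves a residual of -64.5 − (-40.0) = -24.5 m north and -266.0 − (-299.6) = 33.6 m east.
Residual distance = √((-24.5)² + 33.6²) = 41.6 m.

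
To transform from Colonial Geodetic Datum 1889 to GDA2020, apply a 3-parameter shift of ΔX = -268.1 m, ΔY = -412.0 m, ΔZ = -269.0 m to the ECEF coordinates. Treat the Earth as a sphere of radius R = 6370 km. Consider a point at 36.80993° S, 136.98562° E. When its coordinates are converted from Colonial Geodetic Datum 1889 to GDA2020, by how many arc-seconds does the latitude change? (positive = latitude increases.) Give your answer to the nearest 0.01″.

Δφ = -8.62″

sin φ = -0.599162, cos φ = 0.800628, sin λ = 0.682182, cos λ = -0.731183.
North component: ΔN = −sin φ cos λ·ΔX − sin φ sin λ·ΔY + cos φ·ΔZ = −(-0.599162)(-0.731183)(-268.1) − (-0.599162)(0.682182)(-412.0) + (0.800628)(-269.0) = -266.31 m.
1° of latitude spans πR/180 = 111177 m, so Δφ = -266.31 / 111177 × 3600 = -8.623″.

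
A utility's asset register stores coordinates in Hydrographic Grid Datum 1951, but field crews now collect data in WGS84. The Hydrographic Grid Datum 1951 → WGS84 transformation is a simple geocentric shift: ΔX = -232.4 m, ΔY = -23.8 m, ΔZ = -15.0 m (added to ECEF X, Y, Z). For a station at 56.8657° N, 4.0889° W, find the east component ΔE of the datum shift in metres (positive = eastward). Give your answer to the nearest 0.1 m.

The local east axis at (φ, λ) is (−sin λ, cos λ, 0), so ΔE = −sin(-4.0889°)·(-232.4) + cos(-4.0889°)·(-23.8) = -40.31 m.

ΔE = -40.3 m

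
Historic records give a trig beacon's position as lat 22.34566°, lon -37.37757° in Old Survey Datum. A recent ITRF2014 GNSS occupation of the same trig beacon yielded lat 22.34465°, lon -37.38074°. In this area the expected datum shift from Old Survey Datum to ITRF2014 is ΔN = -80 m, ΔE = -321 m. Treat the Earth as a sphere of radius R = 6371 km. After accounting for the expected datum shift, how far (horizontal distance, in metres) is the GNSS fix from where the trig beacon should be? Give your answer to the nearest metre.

Observed coordinate differences: Δφ = -0.00101°, Δλ = -0.00317°.
Converting to metres (1° lat = 111195 m, cos φ = 0.924907): observed ΔN = -112.3 m, observed ΔE = -326.0 m.
Subtracting the expected shift leaves a residual of -112.3 − (-80) = -32.3 m north and -326.0 − (-321) = -5.0 m east.
Residual distance = √((-32.3)² + (-5.0)²) = 32.7 m.

33 m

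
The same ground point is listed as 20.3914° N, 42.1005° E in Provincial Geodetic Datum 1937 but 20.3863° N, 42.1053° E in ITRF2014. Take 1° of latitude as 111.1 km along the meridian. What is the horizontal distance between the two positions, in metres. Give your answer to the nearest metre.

756 m

Δφ = 20.3863° − 20.3914° = -0.0051°; Δλ = 42.1053° − 42.1005° = +0.0048°.
ΔN = Δφ × 111100 = -566.6 m; ΔE = Δλ × 111100 × cos(20.3914°) = +0.0048 × 111100 × 0.937334 = 499.9 m.
Distance = √(ΔE² + ΔN²) = √(499.9² + (-566.6)²) = 755.6 m.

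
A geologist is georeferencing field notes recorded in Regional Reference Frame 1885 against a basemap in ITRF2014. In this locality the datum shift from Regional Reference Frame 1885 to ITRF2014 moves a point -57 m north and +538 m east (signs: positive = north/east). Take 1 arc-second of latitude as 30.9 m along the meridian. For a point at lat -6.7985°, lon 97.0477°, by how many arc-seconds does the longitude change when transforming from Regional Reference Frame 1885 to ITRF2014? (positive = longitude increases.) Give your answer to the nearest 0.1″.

At latitude -6.7985°, cos φ = 0.992969.
1″ of longitude at this latitude = 30.90 × cos φ = 30.6827 m, so Δλ = 538.0 / 30.6827 = 17.534″.

Δλ = 17.5″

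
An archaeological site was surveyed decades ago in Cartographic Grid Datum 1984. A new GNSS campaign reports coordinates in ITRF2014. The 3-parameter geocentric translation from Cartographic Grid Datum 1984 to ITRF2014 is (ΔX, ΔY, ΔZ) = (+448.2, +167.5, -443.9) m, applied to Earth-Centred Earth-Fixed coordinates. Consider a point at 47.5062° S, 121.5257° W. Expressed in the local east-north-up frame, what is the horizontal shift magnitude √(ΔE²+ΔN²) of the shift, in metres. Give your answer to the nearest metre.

The local east axis at (φ, λ) is (−sin λ, cos λ, 0), so ΔE = −sin(-121.5257°)·448.2 + cos(-121.5257°)·167.5 = 294.47 m.
The local north axis is (−sin φ cos λ, −sin φ sin λ, cos φ), giving ΔN = -172.802 − 105.277 − 299.859 = -577.94 m.
Horizontal magnitude = √(ΔE² + ΔN²) = √(294.47² + (-577.94)²) = 648.63 m.

649 m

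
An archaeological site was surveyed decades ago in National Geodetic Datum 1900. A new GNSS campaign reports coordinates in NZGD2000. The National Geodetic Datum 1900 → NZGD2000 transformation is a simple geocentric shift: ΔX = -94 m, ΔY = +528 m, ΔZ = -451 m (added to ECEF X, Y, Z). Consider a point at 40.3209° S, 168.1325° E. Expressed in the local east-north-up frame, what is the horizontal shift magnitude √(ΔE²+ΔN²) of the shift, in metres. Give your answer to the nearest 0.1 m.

541.5 m

At φ = -40.3209°, λ = 168.1325°: sin φ = -0.647068, cos φ = 0.762432, sin λ = 0.205649, cos λ = -0.978626.
ΔE = −sin λ·ΔX + cos λ·ΔY = −(0.205649)·(-94) + (-0.978626)·(528) = -497.38 m.
ΔN = −sin φ cos λ·ΔX − sin φ sin λ·ΔY + cos φ·ΔZ = −(-0.647068)(-0.978626)(-94) − (-0.647068)(0.205649)(528) + (0.762432)(-451) = -214.07 m.
Horizontal magnitude = √(ΔE² + ΔN²) = √((-497.38)² + (-214.07)²) = 541.50 m.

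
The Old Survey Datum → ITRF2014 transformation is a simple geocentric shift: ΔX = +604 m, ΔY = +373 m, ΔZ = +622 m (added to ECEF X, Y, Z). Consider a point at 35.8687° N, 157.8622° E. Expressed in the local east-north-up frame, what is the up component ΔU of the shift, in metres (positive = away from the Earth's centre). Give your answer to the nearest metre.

The local up (radial) axis is (cos φ cos λ, cos φ sin λ, sin φ), giving ΔU = -453.376 + 113.904 + 364.448 = 24.98 m.

ΔU = 25 m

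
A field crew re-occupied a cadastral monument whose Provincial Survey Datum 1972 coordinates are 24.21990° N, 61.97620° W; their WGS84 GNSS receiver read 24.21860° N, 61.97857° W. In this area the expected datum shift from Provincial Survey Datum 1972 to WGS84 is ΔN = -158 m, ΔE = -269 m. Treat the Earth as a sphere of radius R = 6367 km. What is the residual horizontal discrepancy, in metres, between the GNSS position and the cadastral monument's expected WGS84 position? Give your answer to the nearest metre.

32 m

Observed coordinate differences: Δφ = -0.00130°, Δλ = -0.00237°.
Converting to metres (1° lat = 111125 m, cos φ = 0.911978): observed ΔN = -144.5 m, observed ΔE = -240.2 m.
Subtracting the expected shift leaves a residual of -144.5 − (-158) = 13.5 m north and -240.2 − (-269) = 28.8 m east.
Residual distance = √(13.5² + 28.8²) = 31.8 m.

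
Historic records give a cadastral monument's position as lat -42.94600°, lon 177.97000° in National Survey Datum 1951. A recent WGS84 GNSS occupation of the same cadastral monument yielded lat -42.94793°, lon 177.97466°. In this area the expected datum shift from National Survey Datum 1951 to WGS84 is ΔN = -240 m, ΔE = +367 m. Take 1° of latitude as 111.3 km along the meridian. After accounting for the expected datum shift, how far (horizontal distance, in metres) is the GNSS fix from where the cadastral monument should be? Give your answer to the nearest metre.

Observed coordinate differences: Δφ = -0.00193°, Δλ = +0.00466°.
Converting to metres (1° lat = 111300 m, cos φ = 0.731996): observed ΔN = -214.8 m, observed ΔE = 379.7 m.
Subtracting the expected shift leaves a residual of -214.8 − (-240) = 25.2 m north and 379.7 − (367) = 12.7 m east.
Residual distance = √(25.2² + 12.7²) = 28.2 m.

28 m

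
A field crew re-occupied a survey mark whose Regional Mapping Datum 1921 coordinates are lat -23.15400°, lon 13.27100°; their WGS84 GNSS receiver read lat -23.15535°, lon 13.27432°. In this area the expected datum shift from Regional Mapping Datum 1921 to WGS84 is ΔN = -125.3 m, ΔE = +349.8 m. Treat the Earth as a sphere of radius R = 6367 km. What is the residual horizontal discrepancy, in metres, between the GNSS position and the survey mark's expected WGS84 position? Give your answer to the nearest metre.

27 m

Observed coordinate differences: Δφ = -0.00135°, Δλ = +0.00332°.
Converting to metres (1° lat = 111125 m, cos φ = 0.919451): observed ΔN = -150.0 m, observed ΔE = 339.2 m.
Subtracting the expected shift leaves a residual of -150.0 − (-125.3) = -24.7 m north and 339.2 − (349.8) = -10.6 m east.
Residual distance = √((-24.7)² + (-10.6)²) = 26.9 m.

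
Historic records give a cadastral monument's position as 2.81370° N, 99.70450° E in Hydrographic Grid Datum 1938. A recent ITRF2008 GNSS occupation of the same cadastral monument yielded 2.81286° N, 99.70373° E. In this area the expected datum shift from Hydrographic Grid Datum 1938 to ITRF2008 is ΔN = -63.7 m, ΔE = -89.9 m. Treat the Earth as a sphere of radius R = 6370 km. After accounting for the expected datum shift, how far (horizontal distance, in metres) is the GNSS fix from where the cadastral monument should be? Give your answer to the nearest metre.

30 m

Observed coordinate differences: Δφ = -0.00084°, Δλ = -0.00077°.
Converting to metres (1° lat = 111177 m, cos φ = 0.998794): observed ΔN = -93.4 m, observed ΔE = -85.5 m.
Subtracting the expected shift leaves a residual of -93.4 − (-63.7) = -29.7 m north and -85.5 − (-89.9) = 4.4 m east.
Residual distance = √((-29.7)² + 4.4²) = 30.0 m.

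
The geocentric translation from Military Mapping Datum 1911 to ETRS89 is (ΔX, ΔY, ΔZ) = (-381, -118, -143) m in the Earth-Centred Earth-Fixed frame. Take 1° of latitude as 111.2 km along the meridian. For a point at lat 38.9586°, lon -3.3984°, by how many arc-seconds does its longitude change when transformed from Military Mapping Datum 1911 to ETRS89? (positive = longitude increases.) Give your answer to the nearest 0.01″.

sin φ = 0.628759, cos φ = 0.777600, sin λ = -0.059278, cos λ = 0.998241.
East component: ΔE = −sin λ·ΔX + cos λ·ΔY = −(-0.059278)(-381) + (0.998241)(-118) = -140.38 m.
1° of latitude spans 111200 m; at latitude φ, 1° of longitude spans that × cos φ = 86469.2 m, so Δλ = -140.38 / 86469.2 × 3600 = -5.844″.

Δλ = -5.84″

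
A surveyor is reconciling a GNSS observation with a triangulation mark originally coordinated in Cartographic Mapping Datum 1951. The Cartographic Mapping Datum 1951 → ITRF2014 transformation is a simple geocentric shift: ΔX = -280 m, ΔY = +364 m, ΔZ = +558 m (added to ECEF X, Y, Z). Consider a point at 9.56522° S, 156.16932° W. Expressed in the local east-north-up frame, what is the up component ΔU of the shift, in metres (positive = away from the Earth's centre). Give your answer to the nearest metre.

At φ = -9.56522°, λ = -156.16932°: sin φ = -0.166170, cos φ = 0.986097, sin λ = -0.404035, cos λ = -0.914743.
ΔU = cos φ cos λ·ΔX + cos φ sin λ·ΔY + sin φ·ΔZ = (0.986097)(-0.914743)(-280) + (0.986097)(-0.404035)(364) + (-0.166170)(558) = 14.82 m.

ΔU = 15 m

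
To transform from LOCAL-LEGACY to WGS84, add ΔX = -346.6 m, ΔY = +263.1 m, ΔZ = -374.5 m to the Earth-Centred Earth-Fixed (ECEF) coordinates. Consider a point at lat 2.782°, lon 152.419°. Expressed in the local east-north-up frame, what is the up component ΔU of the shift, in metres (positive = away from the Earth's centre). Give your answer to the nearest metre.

ΔU = 410 m

At φ = 2.782°, λ = 152.419°: sin φ = 0.048536, cos φ = 0.998821, sin λ = 0.463002, cos λ = -0.886357.
ΔU = cos φ cos λ·ΔX + cos φ sin λ·ΔY + sin φ·ΔZ = (0.998821)(-0.886357)(-346.6) + (0.998821)(0.463002)(263.1) + (0.048536)(-374.5) = 410.34 m.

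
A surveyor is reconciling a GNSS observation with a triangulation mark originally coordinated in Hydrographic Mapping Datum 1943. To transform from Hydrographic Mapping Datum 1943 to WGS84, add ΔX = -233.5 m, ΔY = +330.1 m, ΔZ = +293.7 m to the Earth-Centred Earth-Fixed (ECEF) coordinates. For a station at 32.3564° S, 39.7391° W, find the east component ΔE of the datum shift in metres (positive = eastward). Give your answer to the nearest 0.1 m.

ΔE = 104.6 m

The local east axis at (φ, λ) is (−sin λ, cos λ, 0), so ΔE = −sin(-39.7391°)·(-233.5) + cos(-39.7391°)·330.1 = 104.56 m.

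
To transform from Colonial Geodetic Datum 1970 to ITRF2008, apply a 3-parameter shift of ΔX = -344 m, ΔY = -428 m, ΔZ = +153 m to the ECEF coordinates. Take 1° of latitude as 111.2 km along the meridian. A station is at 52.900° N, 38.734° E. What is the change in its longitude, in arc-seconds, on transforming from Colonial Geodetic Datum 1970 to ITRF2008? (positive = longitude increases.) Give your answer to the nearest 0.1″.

Δλ = -6.4″

sin φ = 0.797584, cos φ = 0.603208, sin λ = 0.625706, cos λ = 0.780059.
East component: ΔE = −sin λ·ΔX + cos λ·ΔY = −(0.625706)(-344) + (0.780059)(-428) = -118.62 m.
1° of latitude spans 111200 m; at latitude φ, 1° of longitude spans that × cos φ = 67076.7 m, so Δλ = -118.62 / 67076.7 × 3600 = -6.366″.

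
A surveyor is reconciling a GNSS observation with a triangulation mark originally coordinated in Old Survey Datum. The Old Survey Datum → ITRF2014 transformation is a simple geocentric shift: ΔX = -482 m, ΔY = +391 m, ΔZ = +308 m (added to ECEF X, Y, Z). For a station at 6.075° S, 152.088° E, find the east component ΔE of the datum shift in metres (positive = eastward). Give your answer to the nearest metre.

At φ = -6.075°, λ = 152.088°: sin φ = -0.105830, cos φ = 0.994384, sin λ = 0.468115, cos λ = -0.883668.
ΔE = −sin λ·ΔX + cos λ·ΔY = −(0.468115)·(-482) + (-0.883668)·(391) = -119.88 m.

ΔE = -120 m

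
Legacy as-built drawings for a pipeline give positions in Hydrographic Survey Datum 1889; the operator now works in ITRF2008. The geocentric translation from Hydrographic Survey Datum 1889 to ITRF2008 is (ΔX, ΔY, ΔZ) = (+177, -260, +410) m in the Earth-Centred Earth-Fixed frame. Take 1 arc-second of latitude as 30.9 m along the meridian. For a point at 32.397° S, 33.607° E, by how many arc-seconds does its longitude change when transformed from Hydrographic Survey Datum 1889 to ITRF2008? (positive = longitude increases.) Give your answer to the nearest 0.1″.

Δλ = -12.1″

sin φ = -0.535783, cos φ = 0.844356, sin λ = 0.553493, cos λ = 0.832854.
East component: ΔE = −sin λ·ΔX + cos λ·ΔY = −(0.553493)(177) + (0.832854)(-260) = -314.51 m.
1° of latitude spans 3600 × 30.90 = 111240 m; at latitude φ, 1° of longitude spans that × cos φ = 93926.2 m, so Δλ = -314.51 / 93926.2 × 3600 = -12.055″.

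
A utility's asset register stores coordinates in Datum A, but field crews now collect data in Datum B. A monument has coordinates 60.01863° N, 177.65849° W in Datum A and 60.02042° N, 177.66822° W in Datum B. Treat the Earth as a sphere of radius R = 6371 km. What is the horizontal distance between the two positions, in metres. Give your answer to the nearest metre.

576 m

Δφ = 60.02042° − 60.01863° = +0.00179°; Δλ = -177.66822° − -177.65849° = -0.00973°.
1° along a meridian = πR/180 = 111195 m.
ΔN = Δφ × 111195 = 199.0 m; ΔE = Δλ × 111195 × cos(60.01863°) = -0.00973 × 111195 × 0.499718 = -540.7 m.
Distance = √(ΔE² + ΔN²) = √((-540.7)² + 199.0²) = 576.1 m.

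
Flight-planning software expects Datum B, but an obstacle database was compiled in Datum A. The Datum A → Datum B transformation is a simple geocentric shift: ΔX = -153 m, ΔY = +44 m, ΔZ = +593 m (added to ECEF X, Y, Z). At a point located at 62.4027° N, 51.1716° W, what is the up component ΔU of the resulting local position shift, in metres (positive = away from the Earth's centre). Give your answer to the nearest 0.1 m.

At φ = 62.4027°, λ = -51.1716°: sin φ = 0.886225, cos φ = 0.463254, sin λ = -0.779027, cos λ = 0.626990.
ΔU = cos φ cos λ·ΔX + cos φ sin λ·ΔY + sin φ·ΔZ = (0.463254)(0.626990)(-153) + (0.463254)(-0.779027)(44) + (0.886225)(593) = 465.21 m.

ΔU = 465.2 m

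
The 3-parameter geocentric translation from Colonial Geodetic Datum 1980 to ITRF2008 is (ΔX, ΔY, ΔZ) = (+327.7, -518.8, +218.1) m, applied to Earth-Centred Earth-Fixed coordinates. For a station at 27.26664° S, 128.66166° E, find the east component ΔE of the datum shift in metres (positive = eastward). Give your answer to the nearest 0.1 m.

At φ = -27.26664°, λ = 128.66166°: sin φ = -0.458132, cos φ = 0.888884, sin λ = 0.780849, cos λ = -0.624720.
ΔE = −sin λ·ΔX + cos λ·ΔY = −(0.780849)·(327.7) + (-0.624720)·(-518.8) = 68.22 m.

ΔE = 68.2 m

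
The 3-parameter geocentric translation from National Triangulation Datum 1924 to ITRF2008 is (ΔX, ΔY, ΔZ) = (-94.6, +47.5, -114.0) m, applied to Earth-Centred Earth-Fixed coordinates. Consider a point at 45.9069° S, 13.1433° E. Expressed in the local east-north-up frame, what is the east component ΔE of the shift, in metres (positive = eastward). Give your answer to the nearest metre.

ΔE = 68 m

At φ = -45.9069°, λ = 13.1433°: sin φ = -0.718210, cos φ = 0.695826, sin λ = 0.227387, cos λ = 0.973804.
ΔE = −sin λ·ΔX + cos λ·ΔY = −(0.227387)·(-94.6) + (0.973804)·(47.5) = 67.77 m.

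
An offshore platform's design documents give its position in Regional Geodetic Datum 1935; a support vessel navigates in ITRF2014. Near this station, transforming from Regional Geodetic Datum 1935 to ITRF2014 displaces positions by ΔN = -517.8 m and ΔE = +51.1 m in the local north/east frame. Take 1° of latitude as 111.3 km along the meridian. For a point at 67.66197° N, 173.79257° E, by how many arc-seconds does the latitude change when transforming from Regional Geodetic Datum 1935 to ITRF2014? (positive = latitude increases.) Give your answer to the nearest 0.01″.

Δφ = -16.75″

1° of latitude = 111.3 km, so Δφ = -517.8 / 111300 = -0.0046523° = -16.748″.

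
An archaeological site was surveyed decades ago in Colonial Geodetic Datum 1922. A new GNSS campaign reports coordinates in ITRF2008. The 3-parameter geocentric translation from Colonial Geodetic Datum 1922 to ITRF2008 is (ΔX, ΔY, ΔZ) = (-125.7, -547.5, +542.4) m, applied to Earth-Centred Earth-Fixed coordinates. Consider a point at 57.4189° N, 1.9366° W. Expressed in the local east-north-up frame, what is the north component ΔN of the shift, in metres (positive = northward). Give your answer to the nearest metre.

The local north axis is (−sin φ cos λ, −sin φ sin λ, cos φ), giving ΔN = 105.858 − 15.590 + 292.079 = 382.35 m.

ΔN = 382 m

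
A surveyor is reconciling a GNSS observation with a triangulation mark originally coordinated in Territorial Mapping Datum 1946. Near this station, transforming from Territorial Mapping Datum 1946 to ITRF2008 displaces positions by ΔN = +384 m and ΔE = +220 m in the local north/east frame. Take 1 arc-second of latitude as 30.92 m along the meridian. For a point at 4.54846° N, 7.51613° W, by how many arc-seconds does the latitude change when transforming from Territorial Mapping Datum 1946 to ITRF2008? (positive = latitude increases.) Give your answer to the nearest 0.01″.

1″ of latitude = 30.92 m, so Δφ = 384.0 / 30.92 = 12.419″.

Δφ = 12.42″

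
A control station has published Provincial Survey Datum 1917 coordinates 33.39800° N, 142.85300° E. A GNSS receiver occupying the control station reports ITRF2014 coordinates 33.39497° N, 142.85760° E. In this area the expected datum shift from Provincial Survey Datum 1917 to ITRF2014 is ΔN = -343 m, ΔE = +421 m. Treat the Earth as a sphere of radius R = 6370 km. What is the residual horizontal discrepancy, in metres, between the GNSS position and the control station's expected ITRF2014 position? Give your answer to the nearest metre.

Observed coordinate differences: Δφ = -0.00303°, Δλ = +0.00460°.
Converting to metres (1° lat = 111177 m, cos φ = 0.834867): observed ΔN = -336.9 m, observed ΔE = 427.0 m.
Subtracting the expected shift leaves a residual of -336.9 − (-343) = 6.1 m north and 427.0 − (421) = 6.0 m east.
Residual distance = √(6.1² + 6.0²) = 8.6 m.

9 m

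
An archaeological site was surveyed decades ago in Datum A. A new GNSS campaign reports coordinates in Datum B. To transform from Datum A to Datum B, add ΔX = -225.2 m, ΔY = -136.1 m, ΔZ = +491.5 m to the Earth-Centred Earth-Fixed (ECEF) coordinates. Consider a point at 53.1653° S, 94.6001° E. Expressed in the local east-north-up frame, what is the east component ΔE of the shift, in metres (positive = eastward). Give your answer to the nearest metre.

At φ = -53.1653°, λ = 94.6001°: sin φ = -0.800368, cos φ = 0.599508, sin λ = 0.996779, cos λ = -0.080201.
ΔE = −sin λ·ΔX + cos λ·ΔY = −(0.996779)·(-225.2) + (-0.080201)·(-136.1) = 235.39 m.

ΔE = 235 m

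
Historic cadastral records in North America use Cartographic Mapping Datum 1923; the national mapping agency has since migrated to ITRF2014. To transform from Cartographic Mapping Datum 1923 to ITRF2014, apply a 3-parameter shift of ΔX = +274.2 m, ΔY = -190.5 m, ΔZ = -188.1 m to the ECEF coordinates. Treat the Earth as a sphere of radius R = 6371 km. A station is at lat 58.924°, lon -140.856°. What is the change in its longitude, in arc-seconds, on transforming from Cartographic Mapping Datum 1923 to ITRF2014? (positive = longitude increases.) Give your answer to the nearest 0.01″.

sin φ = 0.856483, cos φ = 0.516175, sin λ = -0.631272, cos λ = -0.775562.
East component: ΔE = −sin λ·ΔX + cos λ·ΔY = −(-0.631272)(274.2) + (-0.775562)(-190.5) = 320.84 m.
1° of latitude spans πR/180 = 111195 m; at latitude φ, 1° of longitude spans that × cos φ = 57396.0 m, so Δλ = 320.84 / 57396.0 × 3600 = 20.124″.

Δλ = 20.12″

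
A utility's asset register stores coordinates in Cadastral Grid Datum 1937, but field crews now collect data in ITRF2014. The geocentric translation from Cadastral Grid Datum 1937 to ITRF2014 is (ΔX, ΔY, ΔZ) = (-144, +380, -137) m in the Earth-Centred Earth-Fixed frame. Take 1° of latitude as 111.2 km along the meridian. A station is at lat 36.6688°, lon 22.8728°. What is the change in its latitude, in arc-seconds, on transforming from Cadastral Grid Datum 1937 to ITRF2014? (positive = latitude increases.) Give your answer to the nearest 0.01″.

sin φ = 0.597188, cos φ = 0.802101, sin λ = 0.388687, cos λ = 0.921370.
North component: ΔN = −sin φ cos λ·ΔX − sin φ sin λ·ΔY + cos φ·ΔZ = −(0.597188)(0.921370)(-144) − (0.597188)(0.388687)(380) + (0.802101)(-137) = -118.86 m.
1° of latitude spans 111200 m, so Δφ = -118.86 / 111200 × 3600 = -3.848″.

Δφ = -3.85″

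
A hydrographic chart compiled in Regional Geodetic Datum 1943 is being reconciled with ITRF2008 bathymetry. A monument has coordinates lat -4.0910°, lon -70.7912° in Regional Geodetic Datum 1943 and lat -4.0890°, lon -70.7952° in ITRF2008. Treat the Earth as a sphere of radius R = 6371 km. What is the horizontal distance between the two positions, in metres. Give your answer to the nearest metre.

Δφ = -4.0890° − -4.0910° = +0.0020°; Δλ = -70.7952° − -70.7912° = -0.0040°.
1° along a meridian = πR/180 = 111195 m.
ΔN = Δφ × 111195 = 222.4 m; ΔE = Δλ × 111195 × cos(-4.0910°) = -0.0040 × 111195 × 0.997452 = -443.6 m.
Distance = √(ΔE² + ΔN²) = √((-443.6)² + 222.4²) = 496.3 m.

496 m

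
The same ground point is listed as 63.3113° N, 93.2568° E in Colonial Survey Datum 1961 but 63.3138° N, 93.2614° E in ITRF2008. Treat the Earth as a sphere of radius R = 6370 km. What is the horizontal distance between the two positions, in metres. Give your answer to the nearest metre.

361 m

Δφ = 63.3138° − 63.3113° = +0.0025°; Δλ = 93.2614° − 93.2568° = +0.0046°.
1° along a meridian = πR/180 = 111177 m.
ΔN = Δφ × 111177 = 277.9 m; ΔE = Δλ × 111177 × cos(63.3113°) = +0.0046 × 111177 × 0.449143 = 229.7 m.
Distance = √(ΔE² + ΔN²) = √(229.7² + 277.9²) = 360.6 m.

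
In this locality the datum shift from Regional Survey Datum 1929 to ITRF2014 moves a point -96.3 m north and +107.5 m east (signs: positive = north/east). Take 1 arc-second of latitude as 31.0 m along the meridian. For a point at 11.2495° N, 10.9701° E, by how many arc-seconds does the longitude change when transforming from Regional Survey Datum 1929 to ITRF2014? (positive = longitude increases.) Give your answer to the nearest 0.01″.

At latitude 11.2495°, cos φ = 0.980787.
1″ of longitude at this latitude = 31.00 × cos φ = 30.4044 m, so Δλ = 107.5 / 30.4044 = 3.536″.

Δλ = 3.54″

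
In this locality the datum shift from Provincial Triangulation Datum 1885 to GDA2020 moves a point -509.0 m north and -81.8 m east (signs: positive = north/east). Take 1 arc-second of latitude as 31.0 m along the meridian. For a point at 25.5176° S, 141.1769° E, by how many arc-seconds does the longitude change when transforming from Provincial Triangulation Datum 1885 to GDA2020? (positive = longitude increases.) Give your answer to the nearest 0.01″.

At latitude -25.5176°, cos φ = 0.902453.
1″ of longitude at this latitude = 31.00 × cos φ = 27.9760 m, so Δλ = -81.8 / 27.9760 = -2.924″.

Δλ = -2.92″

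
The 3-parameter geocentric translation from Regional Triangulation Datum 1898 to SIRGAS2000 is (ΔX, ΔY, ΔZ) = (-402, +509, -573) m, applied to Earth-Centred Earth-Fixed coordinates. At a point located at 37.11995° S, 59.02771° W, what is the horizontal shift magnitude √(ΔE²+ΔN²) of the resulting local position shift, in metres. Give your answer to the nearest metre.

The local east axis at (φ, λ) is (−sin λ, cos λ, 0), so ΔE = −sin(-59.02771°)·(-402) + cos(-59.02771°)·509 = -82.74 m.
The local north axis is (−sin φ cos λ, −sin φ sin λ, cos φ), giving ΔN = -124.848 − 263.376 − 456.895 = -845.12 m.
Horizontal magnitude = √(ΔE² + ΔN²) = √((-82.74)² + (-845.12)²) = 849.16 m.

849 m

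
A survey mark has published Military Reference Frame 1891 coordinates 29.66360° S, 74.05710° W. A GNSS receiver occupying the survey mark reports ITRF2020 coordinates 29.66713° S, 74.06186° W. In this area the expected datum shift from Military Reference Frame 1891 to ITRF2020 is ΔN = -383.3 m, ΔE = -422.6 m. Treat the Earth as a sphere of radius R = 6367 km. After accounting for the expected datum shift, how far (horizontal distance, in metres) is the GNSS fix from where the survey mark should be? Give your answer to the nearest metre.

38 m

Observed coordinate differences: Δφ = -0.00353°, Δλ = -0.00476°.
Converting to metres (1° lat = 111125 m, cos φ = 0.868946): observed ΔN = -392.3 m, observed ΔE = -459.6 m.
Subtracting the expected shift leaves a residual of -392.3 − (-383.3) = -9.0 m north and -459.6 − (-422.6) = -37.0 m east.
Residual distance = √((-9.0)² + (-37.0)²) = 38.1 m.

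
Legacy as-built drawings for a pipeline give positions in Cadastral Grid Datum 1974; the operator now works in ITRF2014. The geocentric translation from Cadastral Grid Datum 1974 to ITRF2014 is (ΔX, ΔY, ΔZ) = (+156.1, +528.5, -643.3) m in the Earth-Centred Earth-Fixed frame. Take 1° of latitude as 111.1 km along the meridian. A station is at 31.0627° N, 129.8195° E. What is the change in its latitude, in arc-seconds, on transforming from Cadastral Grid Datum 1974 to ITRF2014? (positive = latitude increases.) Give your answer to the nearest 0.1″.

Δφ = -23.0″

sin φ = 0.515976, cos φ = 0.856603, sin λ = 0.768066, cos λ = -0.640371.
North component: ΔN = −sin φ cos λ·ΔX − sin φ sin λ·ΔY + cos φ·ΔZ = −(0.515976)(-0.640371)(156.1) − (0.515976)(0.768066)(528.5) + (0.856603)(-643.3) = -708.92 m.
1° of latitude spans 111100 m, so Δφ = -708.92 / 111100 × 3600 = -22.971″.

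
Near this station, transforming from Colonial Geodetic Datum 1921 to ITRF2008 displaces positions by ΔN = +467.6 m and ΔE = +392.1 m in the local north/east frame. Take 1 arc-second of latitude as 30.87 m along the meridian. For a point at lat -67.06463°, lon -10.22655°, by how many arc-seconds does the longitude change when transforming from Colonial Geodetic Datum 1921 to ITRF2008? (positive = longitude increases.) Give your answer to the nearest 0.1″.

At latitude -67.06463°, cos φ = 0.389693.
1″ of longitude at this latitude = 30.87 × cos φ = 12.0298 m, so Δλ = 392.1 / 12.0298 = 32.594″.

Δλ = 32.6″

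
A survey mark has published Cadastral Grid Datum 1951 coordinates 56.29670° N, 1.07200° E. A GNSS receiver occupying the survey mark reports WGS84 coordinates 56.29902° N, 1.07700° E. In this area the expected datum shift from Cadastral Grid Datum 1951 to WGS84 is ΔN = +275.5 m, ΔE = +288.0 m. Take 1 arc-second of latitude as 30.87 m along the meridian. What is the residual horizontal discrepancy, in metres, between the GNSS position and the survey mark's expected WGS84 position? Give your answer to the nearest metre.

27 m

Observed coordinate differences: Δφ = +0.00232°, Δλ = +0.00500°.
Converting to metres (1° lat = 111132 m, cos φ = 0.554892): observed ΔN = 257.8 m, observed ΔE = 308.3 m.
Subtracting the expected shift leaves a residual of 257.8 − (275.5) = -17.7 m north and 308.3 − (288.0) = 20.3 m east.
Residual distance = √((-17.7)² + 20.3²) = 26.9 m.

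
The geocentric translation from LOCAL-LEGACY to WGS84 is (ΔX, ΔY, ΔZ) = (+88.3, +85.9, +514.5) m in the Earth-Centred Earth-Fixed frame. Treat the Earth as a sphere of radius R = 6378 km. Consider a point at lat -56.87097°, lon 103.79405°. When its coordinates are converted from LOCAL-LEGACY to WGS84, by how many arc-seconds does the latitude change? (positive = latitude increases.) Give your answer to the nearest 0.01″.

Δφ = 10.78″

sin φ = -0.837442, cos φ = 0.546526, sin λ = 0.971159, cos λ = -0.238433.
North component: ΔN = −sin φ cos λ·ΔX − sin φ sin λ·ΔY + cos φ·ΔZ = −(-0.837442)(-0.238433)(88.3) − (-0.837442)(0.971159)(85.9) + (0.546526)(514.5) = 333.42 m.
1° of latitude spans πR/180 = 111317 m, so Δφ = 333.42 / 111317 × 3600 = 10.783″.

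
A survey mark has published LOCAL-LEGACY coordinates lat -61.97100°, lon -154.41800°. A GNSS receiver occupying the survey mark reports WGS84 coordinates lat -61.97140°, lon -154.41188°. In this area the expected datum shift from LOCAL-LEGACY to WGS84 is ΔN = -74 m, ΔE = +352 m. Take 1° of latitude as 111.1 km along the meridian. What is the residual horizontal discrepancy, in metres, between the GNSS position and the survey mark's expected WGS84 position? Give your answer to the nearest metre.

44 m

Observed coordinate differences: Δφ = -0.00040°, Δλ = +0.00612°.
Converting to metres (1° lat = 111100 m, cos φ = 0.469918): observed ΔN = -44.4 m, observed ΔE = 319.5 m.
Subtracting the expected shift leaves a residual of -44.4 − (-74) = 29.6 m north and 319.5 − (352) = -32.5 m east.
Residual distance = √(29.6² + (-32.5)²) = 43.9 m.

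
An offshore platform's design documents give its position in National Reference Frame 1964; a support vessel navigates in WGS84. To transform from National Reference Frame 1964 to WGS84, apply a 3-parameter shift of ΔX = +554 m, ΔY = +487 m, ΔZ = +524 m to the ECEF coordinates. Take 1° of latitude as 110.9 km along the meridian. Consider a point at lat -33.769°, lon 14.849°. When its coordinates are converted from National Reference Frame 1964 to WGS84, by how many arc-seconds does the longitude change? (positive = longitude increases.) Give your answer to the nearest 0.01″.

sin φ = -0.555846, cos φ = 0.831285, sin λ = 0.256273, cos λ = 0.966605.
East component: ΔE = −sin λ·ΔX + cos λ·ΔY = −(0.256273)(554) + (0.966605)(487) = 328.76 m.
1° of latitude spans 110900 m; at latitude φ, 1° of longitude spans that × cos φ = 92189.5 m, so Δλ = 328.76 / 92189.5 × 3600 = 12.838″.

Δλ = 12.84″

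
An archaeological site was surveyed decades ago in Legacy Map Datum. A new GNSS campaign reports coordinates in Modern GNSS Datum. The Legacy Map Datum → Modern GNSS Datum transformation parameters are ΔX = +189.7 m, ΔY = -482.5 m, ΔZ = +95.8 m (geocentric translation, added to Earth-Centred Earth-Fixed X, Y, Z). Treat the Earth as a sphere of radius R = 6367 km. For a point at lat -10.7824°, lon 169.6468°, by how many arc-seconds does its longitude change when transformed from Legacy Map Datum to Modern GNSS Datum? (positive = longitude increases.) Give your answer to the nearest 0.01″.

Δλ = 14.53″

sin φ = -0.187080, cos φ = 0.982345, sin λ = 0.179716, cos λ = -0.983719.
East component: ΔE = −sin λ·ΔX + cos λ·ΔY = −(0.179716)(189.7) + (-0.983719)(-482.5) = 440.55 m.
1° of latitude spans πR/180 = 111125 m; at latitude φ, 1° of longitude spans that × cos φ = 109163.2 m, so Δλ = 440.55 / 109163.2 × 3600 = 14.529″.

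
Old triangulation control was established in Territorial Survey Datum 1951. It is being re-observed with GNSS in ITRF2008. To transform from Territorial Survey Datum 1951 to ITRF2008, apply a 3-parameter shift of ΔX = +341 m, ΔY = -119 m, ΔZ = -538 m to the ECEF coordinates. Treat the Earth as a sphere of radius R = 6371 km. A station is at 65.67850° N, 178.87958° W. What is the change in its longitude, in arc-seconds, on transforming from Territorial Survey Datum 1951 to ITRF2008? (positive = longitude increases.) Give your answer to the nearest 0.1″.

Δλ = 9.9″

sin φ = 0.911249, cos φ = 0.411856, sin λ = -0.019554, cos λ = -0.999809.
East component: ΔE = −sin λ·ΔX + cos λ·ΔY = −(-0.019554)(341) + (-0.999809)(-119) = 125.65 m.
1° of latitude spans πR/180 = 111195 m; at latitude φ, 1° of longitude spans that × cos φ = 45796.3 m, so Δλ = 125.65 / 45796.3 × 3600 = 9.877″.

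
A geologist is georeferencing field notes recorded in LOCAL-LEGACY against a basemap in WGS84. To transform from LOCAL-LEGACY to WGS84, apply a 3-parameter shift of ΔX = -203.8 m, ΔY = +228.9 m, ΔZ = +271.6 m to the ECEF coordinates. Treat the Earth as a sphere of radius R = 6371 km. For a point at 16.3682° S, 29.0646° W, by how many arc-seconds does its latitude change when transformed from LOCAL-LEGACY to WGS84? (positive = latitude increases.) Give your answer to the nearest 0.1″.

sin φ = -0.281809, cos φ = 0.959471, sin λ = -0.485795, cos λ = 0.874073.
North component: ΔN = −sin φ cos λ·ΔX − sin φ sin λ·ΔY + cos φ·ΔZ = −(-0.281809)(0.874073)(-203.8) − (-0.281809)(-0.485795)(228.9) + (0.959471)(271.6) = 179.06 m.
1° of latitude spans πR/180 = 111195 m, so Δφ = 179.06 / 111195 × 3600 = 5.797″.

Δφ = 5.8″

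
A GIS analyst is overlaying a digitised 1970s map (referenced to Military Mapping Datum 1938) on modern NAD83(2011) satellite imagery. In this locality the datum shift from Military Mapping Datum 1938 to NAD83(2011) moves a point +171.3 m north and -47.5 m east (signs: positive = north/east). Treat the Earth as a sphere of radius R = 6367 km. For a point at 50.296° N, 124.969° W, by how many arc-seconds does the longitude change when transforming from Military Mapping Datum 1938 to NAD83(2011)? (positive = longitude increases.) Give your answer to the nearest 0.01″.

At latitude 50.296°, cos φ = 0.638822.
One radian of longitude at latitude φ spans R cos φ, so Δλ = ΔE / (R cos φ) = -47.5 / (6367000 × 0.638822) = -1.1678e-05 rad = -2.409″.

Δλ = -2.41″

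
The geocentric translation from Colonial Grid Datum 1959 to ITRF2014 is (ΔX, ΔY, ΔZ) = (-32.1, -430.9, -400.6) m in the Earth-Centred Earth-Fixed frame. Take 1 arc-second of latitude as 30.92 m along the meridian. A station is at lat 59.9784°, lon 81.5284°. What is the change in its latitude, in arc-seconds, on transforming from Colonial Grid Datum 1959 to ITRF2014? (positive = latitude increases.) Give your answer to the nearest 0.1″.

Δφ = 5.6″

sin φ = 0.865837, cos φ = 0.500326, sin λ = 0.989089, cos λ = 0.147319.
North component: ΔN = −sin φ cos λ·ΔX − sin φ sin λ·ΔY + cos φ·ΔZ = −(0.865837)(0.147319)(-32.1) − (0.865837)(0.989089)(-430.9) + (0.500326)(-400.6) = 172.68 m.
1° of latitude spans 3600 × 30.92 = 111312 m, so Δφ = 172.68 / 111312 × 3600 = 5.585″.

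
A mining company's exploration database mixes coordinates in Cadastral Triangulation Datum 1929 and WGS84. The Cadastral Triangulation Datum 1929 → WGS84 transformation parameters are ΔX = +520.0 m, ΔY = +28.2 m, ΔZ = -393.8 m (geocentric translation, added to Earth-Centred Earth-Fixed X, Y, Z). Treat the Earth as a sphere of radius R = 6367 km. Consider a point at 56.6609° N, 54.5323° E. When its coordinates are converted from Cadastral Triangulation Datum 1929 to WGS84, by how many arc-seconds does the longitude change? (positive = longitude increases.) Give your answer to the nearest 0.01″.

sin φ = 0.835433, cos φ = 0.549593, sin λ = 0.814443, cos λ = 0.580244.
East component: ΔE = −sin λ·ΔX + cos λ·ΔY = −(0.814443)(520.0) + (0.580244)(28.2) = -407.15 m.
1° of latitude spans πR/180 = 111125 m; at latitude φ, 1° of longitude spans that × cos φ = 61073.6 m, so Δλ = -407.15 / 61073.6 × 3600 = -23.999″.

Δλ = -24.00″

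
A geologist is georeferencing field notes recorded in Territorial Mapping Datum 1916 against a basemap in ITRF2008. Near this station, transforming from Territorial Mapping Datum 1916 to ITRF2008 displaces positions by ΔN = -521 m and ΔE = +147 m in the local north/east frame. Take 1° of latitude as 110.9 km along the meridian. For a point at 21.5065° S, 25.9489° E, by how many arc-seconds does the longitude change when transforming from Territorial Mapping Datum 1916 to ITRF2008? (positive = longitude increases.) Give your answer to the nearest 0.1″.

Δλ = 5.1″

At latitude -21.5065°, cos φ = 0.930376.
1° of longitude at this latitude = 110.9 × cos φ = 103.18 km, so Δλ = 147.0 / 103178.7 = 0.0014247° = 5.129″.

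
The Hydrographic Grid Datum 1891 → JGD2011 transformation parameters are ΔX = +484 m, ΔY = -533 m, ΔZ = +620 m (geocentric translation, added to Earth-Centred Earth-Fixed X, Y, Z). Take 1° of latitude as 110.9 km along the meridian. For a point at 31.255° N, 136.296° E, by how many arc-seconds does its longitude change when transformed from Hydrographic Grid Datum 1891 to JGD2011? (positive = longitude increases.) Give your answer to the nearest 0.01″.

sin φ = 0.518848, cos φ = 0.854867, sin λ = 0.690933, cos λ = -0.722919.
East component: ΔE = −sin λ·ΔX + cos λ·ΔY = −(0.690933)(484) + (-0.722919)(-533) = 50.90 m.
1° of latitude spans 110900 m; at latitude φ, 1° of longitude spans that × cos φ = 94804.7 m, so Δλ = 50.90 / 94804.7 × 3600 = 1.933″.

Δλ = 1.93″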